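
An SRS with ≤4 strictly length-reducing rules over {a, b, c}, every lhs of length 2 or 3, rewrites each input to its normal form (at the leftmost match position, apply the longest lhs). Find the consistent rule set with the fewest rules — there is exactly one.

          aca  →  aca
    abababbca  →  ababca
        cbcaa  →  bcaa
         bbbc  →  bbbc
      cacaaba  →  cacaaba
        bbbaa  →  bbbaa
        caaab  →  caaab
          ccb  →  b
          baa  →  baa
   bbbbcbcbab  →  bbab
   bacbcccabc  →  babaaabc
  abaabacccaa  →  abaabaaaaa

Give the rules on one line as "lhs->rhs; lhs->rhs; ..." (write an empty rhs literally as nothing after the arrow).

abb->; bcb->; cb->b; ccc->aa

  | aca
  | abababbca => ababca
  | cbcaa => bcaa
  | bbbc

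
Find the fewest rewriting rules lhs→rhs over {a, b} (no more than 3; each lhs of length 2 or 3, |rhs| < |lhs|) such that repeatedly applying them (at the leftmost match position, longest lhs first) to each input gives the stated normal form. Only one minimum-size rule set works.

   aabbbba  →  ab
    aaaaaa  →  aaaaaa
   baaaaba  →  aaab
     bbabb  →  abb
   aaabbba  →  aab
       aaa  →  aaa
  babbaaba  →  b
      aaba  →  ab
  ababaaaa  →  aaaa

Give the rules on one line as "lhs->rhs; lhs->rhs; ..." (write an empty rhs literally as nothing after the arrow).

aba->b; ba->a

  | aabbbba => aabbba => aabba => aaba => ab
  | aaaaaa
  | baaaaba => aaaaba => aaab
  | bbabb => babb => abb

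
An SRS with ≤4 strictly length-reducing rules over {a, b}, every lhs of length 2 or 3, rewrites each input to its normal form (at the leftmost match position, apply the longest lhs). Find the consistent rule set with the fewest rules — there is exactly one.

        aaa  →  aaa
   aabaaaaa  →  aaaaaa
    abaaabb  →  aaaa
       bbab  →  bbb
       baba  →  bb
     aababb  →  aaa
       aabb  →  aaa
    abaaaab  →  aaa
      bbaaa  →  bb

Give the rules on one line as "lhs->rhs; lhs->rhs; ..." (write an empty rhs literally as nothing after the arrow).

ab->; abb->aa; ba->b

  | aaa
  | aabaaaaa => aaaaaa
  | abaaabb => aaabb => aaaa
  | bbab => bbb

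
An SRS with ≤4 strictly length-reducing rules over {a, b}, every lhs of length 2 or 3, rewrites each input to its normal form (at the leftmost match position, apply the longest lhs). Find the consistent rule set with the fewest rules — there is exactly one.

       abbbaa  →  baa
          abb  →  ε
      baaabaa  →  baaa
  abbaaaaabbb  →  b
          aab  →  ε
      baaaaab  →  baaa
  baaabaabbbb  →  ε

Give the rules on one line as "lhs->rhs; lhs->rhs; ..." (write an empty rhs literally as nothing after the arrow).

  | abbbaa => bbbaa => baa
  | abb => bb => ε
  | baaabaa => baaa
  | abbaaaaabbb => bbaaaaabbb => aaaaabbb => aaabb => ab => b

aab->; ab->b; bb->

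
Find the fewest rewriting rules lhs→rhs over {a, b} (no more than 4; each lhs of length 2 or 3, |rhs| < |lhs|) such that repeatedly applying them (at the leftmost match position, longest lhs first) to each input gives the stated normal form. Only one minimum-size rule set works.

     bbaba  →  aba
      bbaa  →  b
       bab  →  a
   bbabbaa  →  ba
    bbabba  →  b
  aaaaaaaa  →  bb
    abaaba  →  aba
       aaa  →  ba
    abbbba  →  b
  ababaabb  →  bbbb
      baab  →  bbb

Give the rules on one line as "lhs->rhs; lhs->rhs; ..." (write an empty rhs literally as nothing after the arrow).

aa->b; bab->a; bba->a

  | bbaba => aba
  | bbaa => aa => b
  | bab => a
  | bbabbaa => abbaa => aaa => ba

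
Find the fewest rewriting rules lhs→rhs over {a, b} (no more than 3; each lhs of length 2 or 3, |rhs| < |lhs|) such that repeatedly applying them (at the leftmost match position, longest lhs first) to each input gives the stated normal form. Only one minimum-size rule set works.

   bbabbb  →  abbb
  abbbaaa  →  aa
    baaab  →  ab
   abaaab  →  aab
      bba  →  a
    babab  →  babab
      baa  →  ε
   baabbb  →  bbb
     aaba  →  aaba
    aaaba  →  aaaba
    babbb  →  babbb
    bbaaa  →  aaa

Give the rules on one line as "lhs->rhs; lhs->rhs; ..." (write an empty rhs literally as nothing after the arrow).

  | bbabbb => abbb
  | abbbaaa => abaaa => aa
  | baaab => ab
  | abaaab => aab

baa->; bba->a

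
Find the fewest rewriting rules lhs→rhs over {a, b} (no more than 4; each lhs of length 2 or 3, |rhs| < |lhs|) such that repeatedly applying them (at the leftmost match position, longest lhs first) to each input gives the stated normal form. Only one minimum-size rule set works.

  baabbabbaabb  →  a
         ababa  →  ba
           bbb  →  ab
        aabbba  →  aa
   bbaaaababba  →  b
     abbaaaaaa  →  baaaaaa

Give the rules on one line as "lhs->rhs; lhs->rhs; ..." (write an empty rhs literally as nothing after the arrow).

  | baabbabbaabb => bbababbaabb => aababbaabb => baabbaabb => bbabaabb => aabaabb => baaabb => babab => bb => a
  | ababa => ba
  | bbb => ab
  | aabbba => babba => bba => aa

aab->ba; aba->; abb->b; bb->a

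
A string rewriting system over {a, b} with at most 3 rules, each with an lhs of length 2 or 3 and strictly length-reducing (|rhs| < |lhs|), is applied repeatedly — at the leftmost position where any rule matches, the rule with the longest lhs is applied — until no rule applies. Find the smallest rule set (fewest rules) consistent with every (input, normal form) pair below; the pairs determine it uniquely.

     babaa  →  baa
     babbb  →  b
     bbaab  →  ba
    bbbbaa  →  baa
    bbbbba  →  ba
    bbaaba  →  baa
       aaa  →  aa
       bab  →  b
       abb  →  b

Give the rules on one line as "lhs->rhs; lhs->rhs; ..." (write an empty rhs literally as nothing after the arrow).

aaa->aa; ab->; bb->b

  | babaa => baa
  | babbb => bbb => bb => b
  | bbaab => baab => ba
  | bbbbaa => bbbaa => bbaa => baa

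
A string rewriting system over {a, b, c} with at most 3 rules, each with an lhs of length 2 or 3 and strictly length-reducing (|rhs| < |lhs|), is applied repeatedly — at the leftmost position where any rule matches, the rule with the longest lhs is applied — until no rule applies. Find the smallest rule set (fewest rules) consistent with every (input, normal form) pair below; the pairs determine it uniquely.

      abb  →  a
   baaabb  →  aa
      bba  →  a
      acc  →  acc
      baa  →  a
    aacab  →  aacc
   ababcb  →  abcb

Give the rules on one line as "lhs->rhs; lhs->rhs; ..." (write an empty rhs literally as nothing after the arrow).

ba->; bb->; cab->cc

  | abb => a
  | baaabb => aabb => aa
  | bba => a
  | acc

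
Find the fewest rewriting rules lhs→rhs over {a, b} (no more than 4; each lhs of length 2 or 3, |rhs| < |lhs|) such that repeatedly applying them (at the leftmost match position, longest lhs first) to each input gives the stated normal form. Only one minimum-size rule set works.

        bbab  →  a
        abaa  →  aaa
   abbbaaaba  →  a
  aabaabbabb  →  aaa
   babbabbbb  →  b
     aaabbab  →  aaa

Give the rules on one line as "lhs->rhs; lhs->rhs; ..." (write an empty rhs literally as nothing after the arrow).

ab->a; abb->; ba->b; bb->

  | bbab => ab => a
  | abaa => aaa
  | abbbaaaba => baaaba => baaba => baba => bba => a
  | aabaabbabb => aaaabbabb => aaaabb => aaa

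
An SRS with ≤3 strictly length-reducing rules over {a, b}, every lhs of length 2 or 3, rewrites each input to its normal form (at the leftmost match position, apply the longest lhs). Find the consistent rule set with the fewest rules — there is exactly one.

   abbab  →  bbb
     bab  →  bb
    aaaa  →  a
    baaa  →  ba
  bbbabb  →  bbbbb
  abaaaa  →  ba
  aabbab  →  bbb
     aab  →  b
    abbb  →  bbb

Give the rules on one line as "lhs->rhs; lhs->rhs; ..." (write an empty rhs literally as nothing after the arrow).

  | abbab => bbab => bbb
  | bab => bb
  | aaaa => aaa => aa => a
  | baaa => baa => ba

aa->a; ab->b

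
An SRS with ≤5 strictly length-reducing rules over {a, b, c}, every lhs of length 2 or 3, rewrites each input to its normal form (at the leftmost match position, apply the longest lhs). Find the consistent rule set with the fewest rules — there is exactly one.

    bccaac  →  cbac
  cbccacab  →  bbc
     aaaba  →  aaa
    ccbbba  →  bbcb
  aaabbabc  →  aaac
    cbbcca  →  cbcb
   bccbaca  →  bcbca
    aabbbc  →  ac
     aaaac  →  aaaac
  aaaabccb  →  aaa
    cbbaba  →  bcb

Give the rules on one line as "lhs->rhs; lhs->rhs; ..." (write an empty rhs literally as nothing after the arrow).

ab->; abb->a; bba->cb; cc->b

  | bccaac => bbaac => cbac
  | cbccacab => cbbacab => ccbcab => bbcab => bbc
  | aaaba => aaa
  | ccbbba => bbbba => bbcb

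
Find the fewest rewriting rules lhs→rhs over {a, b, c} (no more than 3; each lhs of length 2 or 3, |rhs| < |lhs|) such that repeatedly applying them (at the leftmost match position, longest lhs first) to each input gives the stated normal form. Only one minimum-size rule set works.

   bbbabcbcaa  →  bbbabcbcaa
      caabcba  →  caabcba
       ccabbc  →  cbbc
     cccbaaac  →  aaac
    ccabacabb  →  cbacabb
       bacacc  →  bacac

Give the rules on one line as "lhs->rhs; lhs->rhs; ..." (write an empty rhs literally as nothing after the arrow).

cc->c; cca->c; ccb->

  | bbbabcbcaa
  | caabcba
  | ccabbc => cbbc
  | cccbaaac => ccbaaac => aaac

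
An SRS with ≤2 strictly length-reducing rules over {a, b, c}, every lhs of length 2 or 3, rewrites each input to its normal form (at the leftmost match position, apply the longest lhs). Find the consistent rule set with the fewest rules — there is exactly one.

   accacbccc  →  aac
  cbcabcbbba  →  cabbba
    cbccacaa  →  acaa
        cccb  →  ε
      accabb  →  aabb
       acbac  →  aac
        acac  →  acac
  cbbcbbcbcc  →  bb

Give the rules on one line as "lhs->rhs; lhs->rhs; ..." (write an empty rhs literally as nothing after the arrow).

  | accacbccc => aacbccc => aaccc => aac
  | cbcabcbbba => cabcbbba => cabbba
  | cbccacaa => ccacaa => acaa
  | cccb => cb => ε

cb->; cc->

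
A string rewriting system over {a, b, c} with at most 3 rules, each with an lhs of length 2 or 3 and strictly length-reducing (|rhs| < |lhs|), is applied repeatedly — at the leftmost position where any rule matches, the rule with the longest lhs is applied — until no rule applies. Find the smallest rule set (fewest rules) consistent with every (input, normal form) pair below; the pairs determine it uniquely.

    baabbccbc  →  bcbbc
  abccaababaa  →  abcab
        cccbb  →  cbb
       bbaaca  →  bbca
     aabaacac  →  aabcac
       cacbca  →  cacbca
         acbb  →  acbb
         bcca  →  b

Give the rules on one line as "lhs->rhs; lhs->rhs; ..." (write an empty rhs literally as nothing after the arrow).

ba->b; bab->bc; cc->

  | baabbccbc => babbccbc => bcbccbc => bcbbc
  | abccaababaa => abaababaa => abababaa => abcabaa => abcaba => abcab
  | cccbb => cbb
  | bbaaca => bbaca => bbca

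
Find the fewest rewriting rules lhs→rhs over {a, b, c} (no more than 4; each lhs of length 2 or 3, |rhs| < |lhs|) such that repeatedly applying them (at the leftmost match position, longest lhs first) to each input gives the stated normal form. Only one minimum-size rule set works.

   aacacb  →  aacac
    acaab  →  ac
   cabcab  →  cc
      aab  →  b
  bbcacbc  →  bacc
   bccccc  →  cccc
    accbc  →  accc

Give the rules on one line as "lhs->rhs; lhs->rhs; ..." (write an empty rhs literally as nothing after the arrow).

ab->b; bc->; cb->c

  | aacacb => aacac
  | acaab => acab => acb => ac
  | cabcab => cbcab => ccab => ccb => cc
  | aab => ab => b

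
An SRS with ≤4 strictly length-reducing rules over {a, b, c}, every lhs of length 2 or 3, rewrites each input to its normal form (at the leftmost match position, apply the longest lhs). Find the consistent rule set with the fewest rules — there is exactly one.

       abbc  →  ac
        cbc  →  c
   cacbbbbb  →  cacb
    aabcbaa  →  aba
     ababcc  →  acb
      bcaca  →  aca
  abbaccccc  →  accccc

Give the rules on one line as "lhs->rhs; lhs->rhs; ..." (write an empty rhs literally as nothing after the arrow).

  | abbc => ac
  | cbc => c
  | cacbbbbb => cacbbb => cacb
  | aabcbaa => abcbaa => abaa => aba

aa->a; bac->cb; bb->; bc->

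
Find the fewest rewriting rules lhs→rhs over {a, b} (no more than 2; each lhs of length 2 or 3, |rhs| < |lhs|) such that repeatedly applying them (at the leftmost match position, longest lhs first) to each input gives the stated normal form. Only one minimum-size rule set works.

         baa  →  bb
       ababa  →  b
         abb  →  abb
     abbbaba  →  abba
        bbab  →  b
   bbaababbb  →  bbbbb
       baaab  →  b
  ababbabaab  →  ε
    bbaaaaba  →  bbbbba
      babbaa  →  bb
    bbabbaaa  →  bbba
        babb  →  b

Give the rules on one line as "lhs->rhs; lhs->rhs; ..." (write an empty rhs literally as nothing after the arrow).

aa->b; bab->

  | baa => bb
  | ababa => aa => b
  | abb
  | abbbaba => abba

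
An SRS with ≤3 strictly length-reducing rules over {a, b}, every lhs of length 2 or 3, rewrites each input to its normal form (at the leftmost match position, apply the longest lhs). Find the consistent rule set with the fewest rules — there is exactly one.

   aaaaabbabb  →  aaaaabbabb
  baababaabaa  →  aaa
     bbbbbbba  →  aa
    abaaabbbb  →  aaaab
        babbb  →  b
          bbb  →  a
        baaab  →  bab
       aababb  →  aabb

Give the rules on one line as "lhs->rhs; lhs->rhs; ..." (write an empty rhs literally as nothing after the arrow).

  | aaaaabbabb
  | baababaabaa => bbabaabaa => bbaabaa => bbbaa => aaa
  | bbbbbbba => abbbba => aaba => aa
  | abaaabbbb => aaabbbb => aaaab

aba->a; baa->b; bbb->a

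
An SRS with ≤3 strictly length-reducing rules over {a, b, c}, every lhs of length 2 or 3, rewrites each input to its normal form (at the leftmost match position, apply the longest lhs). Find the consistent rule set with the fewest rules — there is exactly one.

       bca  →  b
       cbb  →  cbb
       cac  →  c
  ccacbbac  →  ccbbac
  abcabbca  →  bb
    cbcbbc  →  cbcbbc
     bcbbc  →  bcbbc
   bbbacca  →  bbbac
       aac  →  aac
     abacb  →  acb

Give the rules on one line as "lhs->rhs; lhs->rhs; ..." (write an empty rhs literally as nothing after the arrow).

  | bca => b
  | cbb
  | cac => c
  | ccacbbac => ccbbac

ab->; ca->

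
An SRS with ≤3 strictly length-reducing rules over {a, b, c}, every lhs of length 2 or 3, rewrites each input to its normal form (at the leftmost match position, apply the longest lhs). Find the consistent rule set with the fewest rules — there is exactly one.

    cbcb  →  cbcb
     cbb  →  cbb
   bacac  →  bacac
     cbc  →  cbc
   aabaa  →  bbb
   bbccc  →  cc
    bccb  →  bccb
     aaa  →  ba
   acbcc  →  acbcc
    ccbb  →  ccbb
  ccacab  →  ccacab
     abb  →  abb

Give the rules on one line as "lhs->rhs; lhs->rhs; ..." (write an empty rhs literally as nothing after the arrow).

aa->b; bbc->

  | cbcb
  | cbb
  | bacac
  | cbc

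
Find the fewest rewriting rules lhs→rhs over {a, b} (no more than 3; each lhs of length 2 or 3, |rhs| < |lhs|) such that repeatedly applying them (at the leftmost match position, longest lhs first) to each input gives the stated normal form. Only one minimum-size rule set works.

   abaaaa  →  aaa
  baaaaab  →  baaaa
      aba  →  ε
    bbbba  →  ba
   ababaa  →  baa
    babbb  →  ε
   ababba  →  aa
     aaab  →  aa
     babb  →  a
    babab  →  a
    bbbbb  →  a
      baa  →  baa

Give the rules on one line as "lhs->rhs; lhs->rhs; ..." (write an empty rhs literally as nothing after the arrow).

  | abaaaa => aaa
  | baaaaab => baaaa
  | aba => ε
  | bbbba => abba => ba

ab->; aba->; bb->a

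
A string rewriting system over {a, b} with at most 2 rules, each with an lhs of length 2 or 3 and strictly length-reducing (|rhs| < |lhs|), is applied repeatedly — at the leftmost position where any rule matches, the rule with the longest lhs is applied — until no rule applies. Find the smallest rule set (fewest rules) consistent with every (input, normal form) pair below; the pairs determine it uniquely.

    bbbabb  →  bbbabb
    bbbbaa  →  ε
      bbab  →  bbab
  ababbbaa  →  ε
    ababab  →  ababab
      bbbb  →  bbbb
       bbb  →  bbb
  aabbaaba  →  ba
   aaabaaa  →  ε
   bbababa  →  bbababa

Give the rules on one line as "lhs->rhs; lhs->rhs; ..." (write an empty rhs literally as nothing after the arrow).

aa->; baa->aa

  | bbbabb
  | bbbbaa => bbbaa => bbaa => baa => aa => ε
  | bbab
  | ababbbaa => ababbaa => ababaa => abaaa => aaaa => aa => ε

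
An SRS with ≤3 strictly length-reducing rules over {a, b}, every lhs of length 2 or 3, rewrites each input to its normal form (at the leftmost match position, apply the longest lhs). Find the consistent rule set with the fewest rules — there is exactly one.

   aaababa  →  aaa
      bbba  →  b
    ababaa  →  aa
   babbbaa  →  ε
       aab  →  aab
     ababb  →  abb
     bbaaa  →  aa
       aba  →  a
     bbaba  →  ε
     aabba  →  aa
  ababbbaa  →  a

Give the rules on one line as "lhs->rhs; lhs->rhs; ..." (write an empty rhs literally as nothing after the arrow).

  | aaababa => aaaba => aaa
  | bbba => b
  | ababaa => abaa => aa
  | babbbaa => bbbaa => ba => ε

ba->; bba->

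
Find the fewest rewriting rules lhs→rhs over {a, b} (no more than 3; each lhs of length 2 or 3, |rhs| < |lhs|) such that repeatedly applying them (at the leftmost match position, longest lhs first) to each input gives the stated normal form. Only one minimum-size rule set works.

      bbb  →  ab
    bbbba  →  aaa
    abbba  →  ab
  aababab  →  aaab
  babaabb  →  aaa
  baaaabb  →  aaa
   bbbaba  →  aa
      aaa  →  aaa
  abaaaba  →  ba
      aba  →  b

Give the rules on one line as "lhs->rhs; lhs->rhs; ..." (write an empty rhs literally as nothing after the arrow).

aba->b; baa->; bb->a

  | bbb => ab
  | bbbba => abba => aaa
  | abbba => aaba => ab
  | aababab => abbab => aaab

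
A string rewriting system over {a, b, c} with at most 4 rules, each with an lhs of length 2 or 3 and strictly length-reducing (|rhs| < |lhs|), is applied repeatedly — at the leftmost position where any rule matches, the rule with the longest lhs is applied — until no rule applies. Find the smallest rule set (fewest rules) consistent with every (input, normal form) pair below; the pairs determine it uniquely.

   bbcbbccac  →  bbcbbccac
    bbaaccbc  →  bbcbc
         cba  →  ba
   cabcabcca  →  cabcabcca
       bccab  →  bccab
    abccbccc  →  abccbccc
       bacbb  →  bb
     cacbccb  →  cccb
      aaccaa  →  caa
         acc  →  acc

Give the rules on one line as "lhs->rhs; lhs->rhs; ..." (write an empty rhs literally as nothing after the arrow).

  | bbcbbccac
  | bbaaccbc => bbcbc
  | cba => ba
  | cabcabcca

aac->; acb->; cba->ba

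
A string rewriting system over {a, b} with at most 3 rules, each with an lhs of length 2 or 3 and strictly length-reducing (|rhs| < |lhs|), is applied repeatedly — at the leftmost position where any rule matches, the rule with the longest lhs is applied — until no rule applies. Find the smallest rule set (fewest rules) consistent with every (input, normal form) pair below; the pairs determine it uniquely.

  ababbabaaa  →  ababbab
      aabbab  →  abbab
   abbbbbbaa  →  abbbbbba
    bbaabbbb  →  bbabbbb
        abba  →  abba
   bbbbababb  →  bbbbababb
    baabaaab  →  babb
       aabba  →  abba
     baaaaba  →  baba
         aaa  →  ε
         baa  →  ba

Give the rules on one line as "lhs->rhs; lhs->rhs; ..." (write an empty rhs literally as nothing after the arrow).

  | ababbabaaa => ababbab
  | aabbab => abbab
  | abbbbbbaa => abbbbbba
  | bbaabbbb => bbabbbb

aa->a; aaa->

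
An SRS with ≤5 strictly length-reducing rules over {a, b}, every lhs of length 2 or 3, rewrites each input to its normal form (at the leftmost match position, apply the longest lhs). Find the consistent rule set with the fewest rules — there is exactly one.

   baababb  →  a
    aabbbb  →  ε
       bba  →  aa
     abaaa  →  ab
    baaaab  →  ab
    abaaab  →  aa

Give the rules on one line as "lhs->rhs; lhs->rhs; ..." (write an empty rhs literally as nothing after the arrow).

aaa->; bab->ab; bb->a; bbb->bb

  | baababb => baaabb => bbb => bb => a
  | aabbbb => aabbb => aabb => aaa => ε
  | bba => aa
  | abaaa => ab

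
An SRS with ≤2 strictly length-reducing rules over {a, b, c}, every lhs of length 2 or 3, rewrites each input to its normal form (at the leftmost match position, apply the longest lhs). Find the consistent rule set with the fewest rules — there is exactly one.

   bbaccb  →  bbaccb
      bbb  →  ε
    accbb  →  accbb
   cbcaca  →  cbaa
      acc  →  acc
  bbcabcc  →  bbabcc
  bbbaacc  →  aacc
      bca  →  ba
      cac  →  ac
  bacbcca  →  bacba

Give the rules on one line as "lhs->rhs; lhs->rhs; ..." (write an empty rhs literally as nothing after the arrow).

  | bbaccb
  | bbb => ε
  | accbb
  | cbcaca => cbaca => cbaa

bbb->; ca->a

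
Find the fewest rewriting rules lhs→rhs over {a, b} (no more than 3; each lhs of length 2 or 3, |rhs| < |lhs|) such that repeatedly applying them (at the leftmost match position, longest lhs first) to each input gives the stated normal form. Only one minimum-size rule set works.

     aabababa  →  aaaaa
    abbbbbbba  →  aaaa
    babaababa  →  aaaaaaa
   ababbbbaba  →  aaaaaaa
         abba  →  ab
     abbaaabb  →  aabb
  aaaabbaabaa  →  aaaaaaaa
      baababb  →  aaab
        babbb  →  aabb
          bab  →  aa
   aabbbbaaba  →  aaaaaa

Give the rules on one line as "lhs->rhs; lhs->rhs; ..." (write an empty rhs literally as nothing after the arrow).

  | aabababa => aaaaaba => aaaaa
  | abbbbbbba => aabbbbba => aaabbba => aaaaba => aaaa
  | babaababa => aaaababa => aaaaaaa
  | ababbbbaba => aaabbbaba => aaaababa => aaaaaaa

ba->; bab->aa; bbb->ab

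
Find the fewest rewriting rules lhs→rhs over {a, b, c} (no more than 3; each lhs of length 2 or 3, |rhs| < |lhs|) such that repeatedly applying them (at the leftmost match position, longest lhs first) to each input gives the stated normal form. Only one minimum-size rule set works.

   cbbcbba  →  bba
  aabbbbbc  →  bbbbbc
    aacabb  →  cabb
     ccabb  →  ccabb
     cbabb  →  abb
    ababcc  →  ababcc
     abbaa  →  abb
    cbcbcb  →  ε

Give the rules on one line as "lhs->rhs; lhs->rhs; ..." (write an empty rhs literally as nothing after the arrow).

aa->; cb->

  | cbbcbba => bcbba => bba
  | aabbbbbc => bbbbbc
  | aacabb => cabb
  | ccabb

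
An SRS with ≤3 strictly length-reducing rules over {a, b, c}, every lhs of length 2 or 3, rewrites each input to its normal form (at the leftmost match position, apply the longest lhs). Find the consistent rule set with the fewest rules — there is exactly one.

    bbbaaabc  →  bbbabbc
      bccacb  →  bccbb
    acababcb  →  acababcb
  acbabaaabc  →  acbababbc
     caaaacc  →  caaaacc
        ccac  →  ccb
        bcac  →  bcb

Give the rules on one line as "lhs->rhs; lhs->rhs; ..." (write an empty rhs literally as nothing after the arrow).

aab->bb; cac->cb

  | bbbaaabc => bbbabbc
  | bccacb => bccbb
  | acababcb
  | acbabaaabc => acbababbc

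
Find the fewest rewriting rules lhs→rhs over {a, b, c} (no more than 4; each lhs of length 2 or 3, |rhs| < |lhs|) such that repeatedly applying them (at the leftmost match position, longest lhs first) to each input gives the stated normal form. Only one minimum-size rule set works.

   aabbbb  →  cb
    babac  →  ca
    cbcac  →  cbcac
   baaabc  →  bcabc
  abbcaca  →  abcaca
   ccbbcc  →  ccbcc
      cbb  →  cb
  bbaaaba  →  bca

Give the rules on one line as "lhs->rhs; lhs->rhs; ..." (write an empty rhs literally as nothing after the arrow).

  | aabbbb => cbbbb => cbbb => cbb => cb
  | babac => bac => ca
  | cbcac
  | baaabc => bcabc

aa->c; aba->a; bac->ca; bb->b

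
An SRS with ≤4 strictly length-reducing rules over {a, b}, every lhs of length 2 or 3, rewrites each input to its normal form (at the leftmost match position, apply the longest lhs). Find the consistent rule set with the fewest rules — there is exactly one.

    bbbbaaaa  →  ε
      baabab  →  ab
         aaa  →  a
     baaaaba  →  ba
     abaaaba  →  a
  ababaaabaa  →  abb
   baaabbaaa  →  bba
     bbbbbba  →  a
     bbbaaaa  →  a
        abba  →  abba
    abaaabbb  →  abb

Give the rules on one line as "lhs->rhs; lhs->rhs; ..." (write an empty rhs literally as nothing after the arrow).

aa->a; baa->bb; bab->bb; bbb->

  | bbbbaaaa => baaaa => bbaa => bbb => ε
  | baabab => bbbab => ab
  | aaa => aa => a
  | baaaaba => bbaaba => bbbba => ba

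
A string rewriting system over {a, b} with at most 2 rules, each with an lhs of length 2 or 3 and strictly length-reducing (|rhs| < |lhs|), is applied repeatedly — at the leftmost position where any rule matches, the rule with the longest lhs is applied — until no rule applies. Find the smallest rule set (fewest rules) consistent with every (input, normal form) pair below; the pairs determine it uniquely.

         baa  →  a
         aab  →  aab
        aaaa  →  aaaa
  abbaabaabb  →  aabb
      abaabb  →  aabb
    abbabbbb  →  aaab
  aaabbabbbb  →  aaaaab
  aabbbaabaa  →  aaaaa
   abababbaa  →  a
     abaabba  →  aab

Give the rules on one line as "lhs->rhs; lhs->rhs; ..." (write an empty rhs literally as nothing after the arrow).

  | baa => a
  | aab
  | aaaa
  | abbaabaabb => ababaabb => abaabb => aabb

ba->; bbb->ab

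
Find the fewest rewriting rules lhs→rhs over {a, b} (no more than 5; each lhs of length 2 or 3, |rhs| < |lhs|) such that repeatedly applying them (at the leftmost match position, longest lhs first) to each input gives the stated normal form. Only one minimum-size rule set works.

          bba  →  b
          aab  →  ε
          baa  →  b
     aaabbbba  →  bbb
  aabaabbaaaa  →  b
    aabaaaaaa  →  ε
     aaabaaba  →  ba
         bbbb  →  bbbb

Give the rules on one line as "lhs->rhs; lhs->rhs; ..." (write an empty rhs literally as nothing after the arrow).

  | bba => b
  | aab => ε
  | baa => b
  | aaabbbba => abbbba => bbbba => bbb

aa->; aab->; ab->b; bba->b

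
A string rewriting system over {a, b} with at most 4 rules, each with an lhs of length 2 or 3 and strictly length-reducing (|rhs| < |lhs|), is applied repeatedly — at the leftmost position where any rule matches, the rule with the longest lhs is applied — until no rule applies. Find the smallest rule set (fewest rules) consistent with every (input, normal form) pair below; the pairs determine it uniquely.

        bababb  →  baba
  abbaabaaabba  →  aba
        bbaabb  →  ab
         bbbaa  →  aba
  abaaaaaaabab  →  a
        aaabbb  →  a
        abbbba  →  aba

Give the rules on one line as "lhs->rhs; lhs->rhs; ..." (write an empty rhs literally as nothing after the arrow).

  | bababb => babaa => baba
  | abbaabaaabba => aaaabaaabba => aaabaaabba => aabaaabba => bbaaabba => aaaabba => aaabba => aabba => bbba => aba
  | bbaabb => aaabb => aabb => bbb => ab
  | bbbaa => abaa => aba

aa->a; aab->bb; bb->a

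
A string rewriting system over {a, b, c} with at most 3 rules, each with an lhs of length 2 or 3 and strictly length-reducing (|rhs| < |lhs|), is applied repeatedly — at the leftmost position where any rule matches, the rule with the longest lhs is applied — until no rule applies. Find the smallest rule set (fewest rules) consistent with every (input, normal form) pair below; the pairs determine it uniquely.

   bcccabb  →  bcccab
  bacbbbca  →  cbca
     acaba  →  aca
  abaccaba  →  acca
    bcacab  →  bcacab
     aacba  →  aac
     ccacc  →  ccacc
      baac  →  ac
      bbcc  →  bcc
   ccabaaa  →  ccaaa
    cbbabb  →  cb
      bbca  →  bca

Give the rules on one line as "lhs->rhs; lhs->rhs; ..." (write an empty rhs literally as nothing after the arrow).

  | bcccabb => bcccab
  | bacbbbca => cbbbca => cbbca => cbca
  | acaba => aca
  | abaccaba => accaba => acca

ba->; bb->b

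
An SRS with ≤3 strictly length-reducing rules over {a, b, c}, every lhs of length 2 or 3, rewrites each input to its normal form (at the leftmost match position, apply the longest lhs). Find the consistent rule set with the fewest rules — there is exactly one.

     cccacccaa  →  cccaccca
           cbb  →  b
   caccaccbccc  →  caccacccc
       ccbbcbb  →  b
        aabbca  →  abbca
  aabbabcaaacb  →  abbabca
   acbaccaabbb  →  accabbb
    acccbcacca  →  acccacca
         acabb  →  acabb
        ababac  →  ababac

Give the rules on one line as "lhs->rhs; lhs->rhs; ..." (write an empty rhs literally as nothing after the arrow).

aa->a; cb->

  | cccacccaa => cccaccca
  | cbb => b
  | caccaccbccc => caccacccc
  | ccbbcbb => cbcbb => cbb => b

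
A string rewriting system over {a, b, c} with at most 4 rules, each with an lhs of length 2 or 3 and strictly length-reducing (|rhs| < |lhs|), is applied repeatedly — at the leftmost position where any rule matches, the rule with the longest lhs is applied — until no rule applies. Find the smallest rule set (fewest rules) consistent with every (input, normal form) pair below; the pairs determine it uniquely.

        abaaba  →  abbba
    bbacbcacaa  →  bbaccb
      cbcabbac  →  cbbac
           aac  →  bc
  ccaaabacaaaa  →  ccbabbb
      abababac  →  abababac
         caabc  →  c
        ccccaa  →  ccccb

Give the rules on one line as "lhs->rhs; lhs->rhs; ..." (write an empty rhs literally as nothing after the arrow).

  | abaaba => abbba
  | bbacbcacaa => bbaccaa => bbaccb
  | cbcabbac => cbbac
  | aac => bc

aa->b; aca->a; bbc->; bca->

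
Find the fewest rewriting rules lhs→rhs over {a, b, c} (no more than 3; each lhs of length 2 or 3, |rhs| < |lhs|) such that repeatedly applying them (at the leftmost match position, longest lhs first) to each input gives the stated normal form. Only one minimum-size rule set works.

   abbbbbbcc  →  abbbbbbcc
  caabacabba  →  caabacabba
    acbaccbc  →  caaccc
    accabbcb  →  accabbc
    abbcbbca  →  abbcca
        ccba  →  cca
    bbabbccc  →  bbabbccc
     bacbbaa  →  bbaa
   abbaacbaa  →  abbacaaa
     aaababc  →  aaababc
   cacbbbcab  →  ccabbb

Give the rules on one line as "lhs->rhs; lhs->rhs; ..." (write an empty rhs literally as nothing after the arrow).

  | abbbbbbcc
  | caabacabba
  | acbaccbc => caaccbc => caaccc
  | accabbcb => accabbc

acb->ca; bca->b; cb->c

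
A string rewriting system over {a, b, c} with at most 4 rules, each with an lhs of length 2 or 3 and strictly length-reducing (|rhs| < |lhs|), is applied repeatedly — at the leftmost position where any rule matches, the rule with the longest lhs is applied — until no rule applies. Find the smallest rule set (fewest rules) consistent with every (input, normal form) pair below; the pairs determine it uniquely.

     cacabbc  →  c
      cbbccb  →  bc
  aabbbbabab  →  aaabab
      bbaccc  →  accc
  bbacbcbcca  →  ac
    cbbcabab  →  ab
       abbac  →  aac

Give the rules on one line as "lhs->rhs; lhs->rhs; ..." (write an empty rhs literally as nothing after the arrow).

bb->; ca->; cb->

  | cacabbc => cabbc => bbc => c
  | cbbccb => bccb => bc
  | aabbbbabab => aabbabab => aaabab
  | bbaccc => accc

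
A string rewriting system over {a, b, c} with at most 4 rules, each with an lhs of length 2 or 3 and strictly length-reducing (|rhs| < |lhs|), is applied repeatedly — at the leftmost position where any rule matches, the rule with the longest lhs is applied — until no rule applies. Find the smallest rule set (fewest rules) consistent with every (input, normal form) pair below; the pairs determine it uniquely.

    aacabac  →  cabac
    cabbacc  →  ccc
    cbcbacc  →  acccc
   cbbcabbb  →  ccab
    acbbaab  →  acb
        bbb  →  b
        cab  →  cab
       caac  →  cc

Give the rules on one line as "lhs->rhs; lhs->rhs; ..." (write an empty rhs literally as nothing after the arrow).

aa->; bb->; cba->ac

  | aacabac => cabac
  | cabbacc => caacc => ccc
  | cbcbacc => cbaccc => acccc
  | cbbcabbb => ccabbb => ccab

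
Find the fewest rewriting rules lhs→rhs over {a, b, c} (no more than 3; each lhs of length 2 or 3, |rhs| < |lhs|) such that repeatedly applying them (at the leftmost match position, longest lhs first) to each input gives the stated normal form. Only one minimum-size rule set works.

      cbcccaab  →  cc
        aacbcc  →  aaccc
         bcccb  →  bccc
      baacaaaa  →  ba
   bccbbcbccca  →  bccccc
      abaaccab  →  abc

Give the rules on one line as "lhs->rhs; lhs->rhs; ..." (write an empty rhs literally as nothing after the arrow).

  | cbcccaab => ccccaab => cccab => ccb => cc
  | aacbcc => aaccc
  | bcccb => bccc
  | baacaaaa => bcaaaa => baaa => ba

baa->b; ca->; cb->c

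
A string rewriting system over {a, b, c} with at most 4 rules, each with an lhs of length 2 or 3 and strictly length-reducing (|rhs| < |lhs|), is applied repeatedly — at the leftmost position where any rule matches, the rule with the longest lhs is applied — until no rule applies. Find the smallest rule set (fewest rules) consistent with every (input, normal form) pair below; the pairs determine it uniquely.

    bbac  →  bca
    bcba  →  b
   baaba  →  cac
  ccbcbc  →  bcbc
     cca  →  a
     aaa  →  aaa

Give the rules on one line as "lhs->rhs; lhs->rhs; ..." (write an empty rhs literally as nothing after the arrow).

  | bbac => bca
  | bcba => bcc => b
  | baaba => caba => cac
  | ccbcbc => bcbc

ba->c; bac->ca; cc->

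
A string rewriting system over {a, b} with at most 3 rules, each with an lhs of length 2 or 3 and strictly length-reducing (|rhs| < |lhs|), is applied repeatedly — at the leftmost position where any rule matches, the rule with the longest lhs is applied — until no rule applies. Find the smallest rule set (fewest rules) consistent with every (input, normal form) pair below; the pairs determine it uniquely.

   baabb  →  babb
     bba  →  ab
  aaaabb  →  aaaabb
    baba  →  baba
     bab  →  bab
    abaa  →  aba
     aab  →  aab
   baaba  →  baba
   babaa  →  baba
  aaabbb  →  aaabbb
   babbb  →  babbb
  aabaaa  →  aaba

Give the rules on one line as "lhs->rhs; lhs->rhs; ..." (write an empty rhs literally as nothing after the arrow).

baa->ba; bba->ab

  | baabb => babb
  | bba => ab
  | aaaabb
  | baba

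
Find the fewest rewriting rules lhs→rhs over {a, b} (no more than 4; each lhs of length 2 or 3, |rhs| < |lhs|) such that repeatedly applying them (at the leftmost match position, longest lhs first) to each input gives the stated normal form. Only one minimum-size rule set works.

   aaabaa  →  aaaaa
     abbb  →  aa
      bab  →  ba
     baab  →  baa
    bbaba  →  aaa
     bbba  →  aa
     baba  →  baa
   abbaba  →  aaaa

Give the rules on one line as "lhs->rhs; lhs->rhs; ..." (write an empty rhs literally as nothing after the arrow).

ab->a; abb->aa; bb->a

  | aaabaa => aaaaa
  | abbb => aab => aa
  | bab => ba
  | baab => baa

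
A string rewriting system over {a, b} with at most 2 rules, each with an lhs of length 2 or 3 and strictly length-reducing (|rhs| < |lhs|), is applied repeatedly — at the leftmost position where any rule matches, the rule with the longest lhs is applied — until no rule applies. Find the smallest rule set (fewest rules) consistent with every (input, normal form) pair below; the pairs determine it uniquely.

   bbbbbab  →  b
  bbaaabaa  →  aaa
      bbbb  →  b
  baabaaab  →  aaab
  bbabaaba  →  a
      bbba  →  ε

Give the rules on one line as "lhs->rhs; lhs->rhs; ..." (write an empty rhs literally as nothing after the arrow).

ba->; bb->b

  | bbbbbab => bbbbab => bbbab => bbab => bab => b
  | bbaaabaa => baaabaa => aabaa => aaa
  | bbbb => bbb => bb => b
  | baabaaab => abaaab => aaab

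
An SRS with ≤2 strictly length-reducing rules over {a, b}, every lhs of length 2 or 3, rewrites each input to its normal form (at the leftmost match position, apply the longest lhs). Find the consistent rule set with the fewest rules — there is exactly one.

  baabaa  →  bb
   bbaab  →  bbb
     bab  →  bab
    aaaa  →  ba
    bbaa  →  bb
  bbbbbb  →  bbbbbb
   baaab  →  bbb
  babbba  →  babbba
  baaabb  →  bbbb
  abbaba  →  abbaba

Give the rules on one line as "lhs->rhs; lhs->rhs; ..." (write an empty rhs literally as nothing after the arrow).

aa->; aaa->b

  | baabaa => bbaa => bb
  | bbaab => bbb
  | bab
  | aaaa => ba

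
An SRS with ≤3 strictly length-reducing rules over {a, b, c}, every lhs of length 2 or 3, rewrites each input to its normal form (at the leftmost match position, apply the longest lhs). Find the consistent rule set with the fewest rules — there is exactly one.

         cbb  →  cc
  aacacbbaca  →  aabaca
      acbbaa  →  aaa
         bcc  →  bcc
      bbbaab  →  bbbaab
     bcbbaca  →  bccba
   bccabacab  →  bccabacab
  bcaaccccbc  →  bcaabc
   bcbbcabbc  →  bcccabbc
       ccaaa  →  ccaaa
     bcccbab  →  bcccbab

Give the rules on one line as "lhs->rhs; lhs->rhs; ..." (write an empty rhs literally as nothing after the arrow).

  | cbb => cc
  | aacacbbaca => aacbbbaca => aaccbaca => aabaca
  | acbbaa => accaa => aaa
  | bcc

acc->a; cac->cb; cbb->cc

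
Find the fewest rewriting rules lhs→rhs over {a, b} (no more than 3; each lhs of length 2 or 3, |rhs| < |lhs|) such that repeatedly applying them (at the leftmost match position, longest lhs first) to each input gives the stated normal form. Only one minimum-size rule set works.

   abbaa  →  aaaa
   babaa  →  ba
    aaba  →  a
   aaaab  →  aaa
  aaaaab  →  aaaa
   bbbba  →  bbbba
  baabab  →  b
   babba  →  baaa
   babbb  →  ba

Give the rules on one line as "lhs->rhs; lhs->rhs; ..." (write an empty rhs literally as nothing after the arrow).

ab->; aba->; abb->aa

  | abbaa => aaaa
  | babaa => ba
  | aaba => a
  | aaaab => aaa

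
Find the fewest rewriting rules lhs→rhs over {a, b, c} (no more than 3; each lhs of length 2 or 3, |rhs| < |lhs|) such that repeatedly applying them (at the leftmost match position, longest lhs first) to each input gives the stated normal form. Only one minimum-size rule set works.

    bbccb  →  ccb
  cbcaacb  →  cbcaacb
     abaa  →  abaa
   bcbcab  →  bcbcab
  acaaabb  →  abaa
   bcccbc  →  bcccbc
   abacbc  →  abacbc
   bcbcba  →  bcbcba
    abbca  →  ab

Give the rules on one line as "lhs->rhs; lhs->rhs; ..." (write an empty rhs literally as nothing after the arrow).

aca->ab; bb->

  | bbccb => ccb
  | cbcaacb
  | abaa
  | bcbcab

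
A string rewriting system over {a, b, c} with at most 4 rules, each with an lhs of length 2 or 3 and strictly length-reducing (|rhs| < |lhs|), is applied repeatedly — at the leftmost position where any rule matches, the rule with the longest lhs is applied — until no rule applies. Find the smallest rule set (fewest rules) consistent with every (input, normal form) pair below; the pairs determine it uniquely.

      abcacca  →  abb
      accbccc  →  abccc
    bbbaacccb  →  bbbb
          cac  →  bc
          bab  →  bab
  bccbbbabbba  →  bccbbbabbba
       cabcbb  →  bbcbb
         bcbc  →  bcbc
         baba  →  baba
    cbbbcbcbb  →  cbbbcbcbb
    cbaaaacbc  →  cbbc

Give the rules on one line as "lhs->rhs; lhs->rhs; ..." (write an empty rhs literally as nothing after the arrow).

  | abcacca => abbcca => abb
  | accbccc => acbccc => abccc
  | bbbaacccb => bbbaaccb => bbbaacb => bbbaab => bbbb
  | cac => bc

aab->b; ac->a; ca->b; cca->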